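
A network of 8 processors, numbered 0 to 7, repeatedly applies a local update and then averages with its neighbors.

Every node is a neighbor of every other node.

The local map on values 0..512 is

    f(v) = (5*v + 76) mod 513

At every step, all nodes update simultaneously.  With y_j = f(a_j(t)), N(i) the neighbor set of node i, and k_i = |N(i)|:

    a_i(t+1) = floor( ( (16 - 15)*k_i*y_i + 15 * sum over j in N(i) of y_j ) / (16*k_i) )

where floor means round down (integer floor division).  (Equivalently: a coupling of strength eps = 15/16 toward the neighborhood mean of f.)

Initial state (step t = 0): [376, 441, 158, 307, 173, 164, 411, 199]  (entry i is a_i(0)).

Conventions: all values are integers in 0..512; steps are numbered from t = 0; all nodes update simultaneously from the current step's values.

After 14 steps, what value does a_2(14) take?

Simulating step by step:
t=0: [376, 441, 158, 307, 173, 164, 411, 199]
t=1: [238, 252, 243, 263, 238, 241, 263, 265]
t=2: [306, 301, 304, 297, 306, 305, 297, 296]
t=3: [42, 44, 43, 46, 42, 43, 46, 46]
t=4: [296, 296, 296, 295, 296, 296, 295, 295]
t=5: [14, 14, 14, 15, 14, 14, 15, 15]
t=6: [148, 148, 148, 147, 148, 148, 147, 147]
t=7: [300, 300, 300, 301, 300, 300, 301, 301]
t=8: [39, 39, 39, 38, 39, 39, 38, 38]
t=9: [268, 268, 268, 269, 268, 268, 269, 269]
t=10: [392, 392, 392, 391, 392, 392, 391, 391]
t=11: [494, 494, 494, 495, 494, 494, 495, 495]
t=12: [496, 496, 496, 495, 496, 496, 495, 495]
t=13: [501, 501, 501, 502, 501, 501, 502, 502]
t=14: [18, 18, 18, 17, 18, 18, 17, 17]

Answer: a_2(14) = 18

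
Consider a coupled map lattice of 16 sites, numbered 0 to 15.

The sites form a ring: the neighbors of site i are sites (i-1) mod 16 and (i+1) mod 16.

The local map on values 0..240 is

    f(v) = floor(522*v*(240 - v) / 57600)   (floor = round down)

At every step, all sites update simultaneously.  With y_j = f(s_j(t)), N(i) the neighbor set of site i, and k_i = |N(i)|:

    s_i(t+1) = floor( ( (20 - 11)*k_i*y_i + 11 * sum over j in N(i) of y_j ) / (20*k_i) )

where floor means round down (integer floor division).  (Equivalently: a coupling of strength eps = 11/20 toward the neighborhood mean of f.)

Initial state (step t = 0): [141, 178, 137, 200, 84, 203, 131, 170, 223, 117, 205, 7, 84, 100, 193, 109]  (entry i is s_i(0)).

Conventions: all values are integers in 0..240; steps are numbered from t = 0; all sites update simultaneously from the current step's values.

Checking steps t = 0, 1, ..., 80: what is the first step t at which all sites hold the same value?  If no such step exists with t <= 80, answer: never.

Simulating step by step:
t=0: [141, 178, 137, 200, 84, 203, 131, 170, 223, 117, 205, 7, 84, 100, 193, 109]  (not all equal)
t=1: [119, 114, 104, 99, 91, 98, 106, 92, 80, 85, 68, 56, 91, 111, 107, 115]  (not all equal)
t=2: [130, 129, 128, 125, 124, 125, 126, 122, 118, 114, 105, 104, 115, 126, 128, 129]  (not all equal)
t=3: [129, 129, 129, 129, 130, 130, 130, 130, 130, 129, 128, 128, 129, 129, 129, 129]  (not all equal)
t=4: [129, 129, 129, 129, 129, 129, 129, 129, 129, 129, 129, 129, 129, 129, 129, 129]  (all equal)

Answer: 4
Key observation: Synchronization is absorbing here: once all sites are equal they stay equal, and step 4 is the first all-equal step.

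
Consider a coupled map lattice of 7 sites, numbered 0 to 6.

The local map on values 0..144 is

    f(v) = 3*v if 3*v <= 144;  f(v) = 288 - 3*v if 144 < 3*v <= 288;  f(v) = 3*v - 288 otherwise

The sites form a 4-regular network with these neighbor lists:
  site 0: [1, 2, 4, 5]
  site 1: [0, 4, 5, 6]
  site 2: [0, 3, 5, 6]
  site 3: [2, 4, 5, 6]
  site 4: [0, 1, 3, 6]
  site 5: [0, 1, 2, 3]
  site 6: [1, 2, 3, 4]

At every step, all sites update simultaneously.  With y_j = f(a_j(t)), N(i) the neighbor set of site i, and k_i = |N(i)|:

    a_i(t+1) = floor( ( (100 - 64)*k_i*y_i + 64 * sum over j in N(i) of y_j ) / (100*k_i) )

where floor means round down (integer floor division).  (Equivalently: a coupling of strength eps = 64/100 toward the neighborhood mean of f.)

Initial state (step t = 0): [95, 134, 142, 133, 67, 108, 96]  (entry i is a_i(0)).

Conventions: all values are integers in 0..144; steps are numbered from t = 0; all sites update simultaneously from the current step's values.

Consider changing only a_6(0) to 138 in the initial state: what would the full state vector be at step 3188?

Simulating step by step:
t=0: [95, 134, 142, 133, 67, 108, 138]
t=1: [61, 81, 93, 101, 87, 71, 117]
t=2: [62, 59, 44, 33, 46, 54, 38]
t=3: [117, 116, 118, 117, 117, 116, 117]
t=4: [62, 61, 63, 63, 62, 61, 63]
t=5: [102, 103, 100, 100, 101, 102, 100]
t=6: [17, 17, 13, 13, 15, 16, 13]
t=7: [47, 47, 42, 41, 45, 46, 41]
t=8: [137, 136, 129, 127, 133, 134, 128]
t=9: [115, 114, 103, 100, 109, 110, 102]
t=10: [45, 44, 28, 23, 36, 38, 26]
t=11: [118, 117, 93, 86, 105, 108, 90]
t=12: [45, 46, 27, 25, 38, 39, 27]
t=13: [120, 121, 94, 89, 109, 110, 94]
t=14: [51, 52, 24, 22, 41, 42, 24]
t=15: [121, 120, 89, 86, 109, 110, 88]
t=16: [54, 54, 34, 30, 46, 46, 34]
t=17: [126, 126, 109, 109, 120, 120, 109]
t=18: [76, 76, 52, 49, 67, 67, 52]
t=19: [80, 80, 114, 120, 94, 94, 114]
t=20: [35, 35, 48, 45, 37, 37, 48]
t=21: [113, 113, 131, 130, 118, 118, 131]
t=22: [64, 64, 89, 91, 73, 73, 89]
t=23: [75, 75, 39, 34, 61, 61, 39]
t=24: [85, 85, 104, 107, 93, 93, 104]
t=25: [23, 23, 24, 22, 22, 22, 24]
t=26: [68, 68, 69, 67, 67, 67, 69]
t=27: [84, 84, 83, 85, 85, 85, 83]
t=28: [35, 35, 36, 34, 34, 34, 36]
t=29: [104, 104, 105, 103, 103, 103, 105]
t=30: [23, 23, 24, 22, 22, 22, 24]

Answer: [35, 35, 36, 34, 34, 34, 36]
Key observation: The state at step 25, [23, 23, 24, 22, 22, 22, 24], reappears at step 30: the system is in a cycle of period 5 from step 25 on.  Therefore the state at step 3188 equals the state at step 25 + ((3188 - 25) mod 5) = 28, which is [35, 35, 36, 34, 34, 34, 36].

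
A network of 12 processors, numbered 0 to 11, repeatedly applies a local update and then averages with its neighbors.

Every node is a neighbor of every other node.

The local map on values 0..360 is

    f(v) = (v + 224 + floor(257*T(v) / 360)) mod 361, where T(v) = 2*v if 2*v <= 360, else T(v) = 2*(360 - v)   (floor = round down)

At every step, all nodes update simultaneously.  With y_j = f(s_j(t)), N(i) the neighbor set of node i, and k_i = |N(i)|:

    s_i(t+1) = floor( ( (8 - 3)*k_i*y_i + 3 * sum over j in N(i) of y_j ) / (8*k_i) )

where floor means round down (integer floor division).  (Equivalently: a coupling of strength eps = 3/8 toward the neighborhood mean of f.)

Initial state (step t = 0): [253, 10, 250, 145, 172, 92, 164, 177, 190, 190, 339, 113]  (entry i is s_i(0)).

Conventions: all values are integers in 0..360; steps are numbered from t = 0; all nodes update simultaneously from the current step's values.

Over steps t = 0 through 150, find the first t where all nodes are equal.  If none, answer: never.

Answer: 5
Key observation: Synchronization is absorbing here: once all nodes are equal they stay equal, and step 5 is the first all-equal step.

Derivation:
t=0: [253, 10, 250, 145, 172, 92, 164, 177, 190, 190, 339, 113]  (not all equal)
t=1: [256, 244, 257, 225, 263, 148, 252, 270, 272, 272, 234, 179]  (not all equal)
t=2: [266, 269, 266, 274, 264, 240, 267, 263, 262, 262, 272, 284]  (not all equal)
t=3: [262, 261, 262, 260, 263, 269, 262, 263, 263, 263, 261, 258]  (not all equal)
t=4: [264, 264, 264, 264, 264, 262, 264, 264, 264, 264, 264, 265]  (not all equal)
t=5: [263, 263, 263, 263, 263, 263, 263, 263, 263, 263, 263, 263]  (all equal)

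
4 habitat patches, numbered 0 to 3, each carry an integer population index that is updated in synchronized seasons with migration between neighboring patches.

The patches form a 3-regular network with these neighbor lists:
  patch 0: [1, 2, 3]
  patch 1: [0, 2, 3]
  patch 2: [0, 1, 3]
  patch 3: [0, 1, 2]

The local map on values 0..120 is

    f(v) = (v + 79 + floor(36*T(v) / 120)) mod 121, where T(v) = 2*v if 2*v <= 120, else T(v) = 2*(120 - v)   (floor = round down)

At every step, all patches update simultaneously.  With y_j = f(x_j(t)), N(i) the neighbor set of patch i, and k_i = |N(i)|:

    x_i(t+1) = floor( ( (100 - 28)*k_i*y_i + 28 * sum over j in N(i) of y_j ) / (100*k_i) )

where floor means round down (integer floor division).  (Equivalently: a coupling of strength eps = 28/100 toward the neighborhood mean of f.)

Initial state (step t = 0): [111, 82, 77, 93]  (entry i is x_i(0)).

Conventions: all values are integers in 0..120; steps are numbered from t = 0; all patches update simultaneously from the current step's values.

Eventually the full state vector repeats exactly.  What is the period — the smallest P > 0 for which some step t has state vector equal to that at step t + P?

Simulating step by step:
t=0: [111, 82, 77, 93]
t=1: [70, 63, 62, 66]
t=2: [57, 55, 54, 55]
t=3: [47, 46, 44, 46]
t=4: [32, 30, 29, 30]
t=5: [7, 6, 4, 6]
t=6: [89, 87, 86, 87]
t=7: [64, 64, 64, 64]
t=8: [55, 55, 55, 55]
t=9: [46, 46, 46, 46]
t=10: [31, 31, 31, 31]
t=11: [7, 7, 7, 7]
t=12: [90, 90, 90, 90]
t=13: [66, 66, 66, 66]
t=14: [56, 56, 56, 56]
t=15: [47, 47, 47, 47]
t=16: [33, 33, 33, 33]
t=17: [10, 10, 10, 10]
t=18: [95, 95, 95, 95]
t=19: [68, 68, 68, 68]
t=20: [57, 57, 57, 57]
t=21: [49, 49, 49, 49]
t=22: [36, 36, 36, 36]
t=23: [15, 15, 15, 15]
t=24: [103, 103, 103, 103]
t=25: [71, 71, 71, 71]
t=26: [58, 58, 58, 58]
t=27: [50, 50, 50, 50]
t=28: [38, 38, 38, 38]
t=29: [18, 18, 18, 18]
t=30: [107, 107, 107, 107]
t=31: [72, 72, 72, 72]
t=32: [58, 58, 58, 58]

Answer: 6
Key observation: The state at step 26, [58, 58, 58, 58], reappears at step 32 — and no state repeats earlier — so the cycle the system enters has period 6.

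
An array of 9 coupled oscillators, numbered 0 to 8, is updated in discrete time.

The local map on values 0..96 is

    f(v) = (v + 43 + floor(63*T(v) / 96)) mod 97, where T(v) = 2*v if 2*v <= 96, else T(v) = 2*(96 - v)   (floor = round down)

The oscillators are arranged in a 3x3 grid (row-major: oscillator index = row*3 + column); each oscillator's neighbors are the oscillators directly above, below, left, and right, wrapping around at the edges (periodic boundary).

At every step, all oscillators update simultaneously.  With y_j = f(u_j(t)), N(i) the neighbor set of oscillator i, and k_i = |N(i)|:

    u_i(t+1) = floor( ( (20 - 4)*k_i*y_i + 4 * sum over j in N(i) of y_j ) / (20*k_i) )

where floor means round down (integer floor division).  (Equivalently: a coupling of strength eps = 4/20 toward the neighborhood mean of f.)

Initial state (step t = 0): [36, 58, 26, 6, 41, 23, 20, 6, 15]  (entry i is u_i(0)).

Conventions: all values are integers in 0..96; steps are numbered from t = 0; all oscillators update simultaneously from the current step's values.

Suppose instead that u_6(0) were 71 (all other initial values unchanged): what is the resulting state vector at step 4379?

Answer: [54, 54, 54, 54, 54, 54, 54, 54, 54]
Key observation: The state at step 6, [55, 55, 55, 55, 55, 55, 55, 55, 55], reappears at step 8: the system is in a cycle of period 2 from step 6 on.  Therefore the state at step 4379 equals the state at step 6 + ((4379 - 6) mod 2) = 7, which is [54, 54, 54, 54, 54, 54, 54, 54, 54].

Derivation:
t=0: [36, 58, 26, 6, 41, 23, 71, 6, 15]
t=1: [31, 48, 17, 55, 45, 85, 50, 55, 71]
t=2: [26, 55, 74, 51, 50, 47, 53, 53, 51]
t=3: [15, 51, 46, 53, 55, 54, 52, 55, 55]
t=4: [72, 56, 53, 56, 54, 54, 56, 54, 54]
t=5: [50, 53, 54, 53, 54, 54, 53, 54, 54]
t=6: [55, 55, 55, 55, 55, 55, 55, 55, 55]
t=7: [54, 54, 54, 54, 54, 54, 54, 54, 54]
t=8: [55, 55, 55, 55, 55, 55, 55, 55, 55]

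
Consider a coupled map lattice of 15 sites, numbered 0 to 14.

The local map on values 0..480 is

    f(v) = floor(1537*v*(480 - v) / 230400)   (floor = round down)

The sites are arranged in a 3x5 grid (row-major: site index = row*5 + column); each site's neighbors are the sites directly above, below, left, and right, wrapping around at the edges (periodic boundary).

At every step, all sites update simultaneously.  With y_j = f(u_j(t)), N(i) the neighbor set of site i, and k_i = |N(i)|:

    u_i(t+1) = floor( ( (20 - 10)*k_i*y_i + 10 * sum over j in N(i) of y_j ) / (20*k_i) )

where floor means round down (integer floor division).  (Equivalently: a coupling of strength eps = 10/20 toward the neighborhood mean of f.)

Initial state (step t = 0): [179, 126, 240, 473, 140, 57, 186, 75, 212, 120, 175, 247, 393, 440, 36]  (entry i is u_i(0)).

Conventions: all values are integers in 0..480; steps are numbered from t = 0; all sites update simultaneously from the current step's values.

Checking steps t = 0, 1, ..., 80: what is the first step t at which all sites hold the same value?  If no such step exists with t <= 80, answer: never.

Simulating step by step:
t=0: [179, 126, 240, 473, 140, 57, 186, 75, 212, 120, 175, 247, 393, 440, 36]  (not all equal)
t=1: [320, 334, 285, 160, 255, 250, 312, 270, 268, 264, 304, 347, 249, 150, 187]  (not all equal)
t=2: [351, 333, 363, 353, 369, 369, 348, 374, 368, 378, 352, 330, 364, 348, 363]  (not all equal)
t=3: [297, 315, 287, 291, 279, 282, 302, 275, 277, 266, 298, 316, 288, 295, 283]  (not all equal)
t=4: [362, 352, 366, 368, 371, 368, 358, 371, 373, 376, 361, 351, 365, 367, 370]  (not all equal)
t=5: [283, 294, 279, 273, 270, 277, 288, 273, 267, 265, 284, 295, 280, 274, 271]  (not all equal)
t=6: [371, 366, 373, 376, 377, 373, 368, 374, 378, 378, 371, 366, 372, 376, 376]  (not all equal)
t=7: [268, 274, 266, 260, 260, 266, 272, 265, 258, 258, 268, 275, 267, 260, 260]  (not all equal)
t=8: [378, 376, 379, 380, 380, 379, 377, 379, 381, 381, 378, 376, 379, 380, 380]  (not all equal)
t=9: [256, 258, 255, 253, 253, 255, 258, 255, 252, 252, 256, 258, 255, 253, 253]  (not all equal)
t=10: [382, 382, 382, 382, 382, 382, 382, 382, 382, 382, 382, 382, 382, 382, 382]  (all equal)

Answer: 10
Key observation: Synchronization is absorbing here: once all sites are equal they stay equal, and step 10 is the first all-equal step.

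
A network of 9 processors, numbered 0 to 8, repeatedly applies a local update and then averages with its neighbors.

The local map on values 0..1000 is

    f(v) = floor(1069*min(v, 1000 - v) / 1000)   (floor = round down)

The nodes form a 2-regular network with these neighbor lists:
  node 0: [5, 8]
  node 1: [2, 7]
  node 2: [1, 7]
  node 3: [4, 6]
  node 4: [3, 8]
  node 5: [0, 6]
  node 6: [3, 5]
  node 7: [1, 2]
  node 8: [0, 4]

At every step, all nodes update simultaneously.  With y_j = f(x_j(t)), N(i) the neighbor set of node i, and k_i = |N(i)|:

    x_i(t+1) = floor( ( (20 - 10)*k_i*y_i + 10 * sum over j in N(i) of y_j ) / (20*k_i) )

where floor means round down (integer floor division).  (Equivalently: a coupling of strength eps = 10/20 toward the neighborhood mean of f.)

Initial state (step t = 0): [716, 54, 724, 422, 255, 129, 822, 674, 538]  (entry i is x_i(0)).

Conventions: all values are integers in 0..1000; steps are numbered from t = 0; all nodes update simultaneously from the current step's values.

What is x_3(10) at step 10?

Answer: x_3(10) = 516

Derivation:
t=0: [716, 54, 724, 422, 255, 129, 822, 674, 538]
t=1: [309, 189, 248, 341, 372, 191, 242, 262, 390]
t=2: [320, 237, 253, 345, 393, 249, 271, 256, 389]
t=3: [341, 262, 266, 361, 405, 290, 303, 267, 398]
t=4: [365, 282, 283, 381, 418, 326, 335, 283, 411]
t=5: [391, 301, 301, 404, 434, 361, 367, 301, 428]
t=6: [419, 321, 321, 429, 453, 394, 400, 321, 448]
t=7: [448, 343, 343, 456, 476, 429, 433, 343, 471]
t=8: [479, 366, 366, 486, 501, 464, 467, 366, 498]
t=9: [513, 391, 391, 517, 529, 500, 503, 391, 527]
t=10: [519, 417, 417, 516, 506, 529, 528, 417, 508]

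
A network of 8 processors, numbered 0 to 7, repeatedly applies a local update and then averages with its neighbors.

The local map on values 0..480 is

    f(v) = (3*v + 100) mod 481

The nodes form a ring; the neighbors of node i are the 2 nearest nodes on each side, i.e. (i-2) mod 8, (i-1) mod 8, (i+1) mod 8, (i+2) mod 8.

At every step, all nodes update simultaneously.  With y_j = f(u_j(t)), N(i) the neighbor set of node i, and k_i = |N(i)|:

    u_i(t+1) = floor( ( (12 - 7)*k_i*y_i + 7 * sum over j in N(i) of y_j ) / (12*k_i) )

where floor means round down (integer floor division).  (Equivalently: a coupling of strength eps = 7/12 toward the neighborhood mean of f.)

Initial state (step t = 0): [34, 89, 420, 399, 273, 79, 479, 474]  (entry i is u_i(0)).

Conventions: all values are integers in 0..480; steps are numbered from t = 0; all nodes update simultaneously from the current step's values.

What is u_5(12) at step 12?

Simulating step by step:
t=0: [34, 89, 420, 399, 273, 79, 479, 474]
t=1: [220, 300, 361, 364, 352, 278, 193, 178]
t=2: [205, 144, 200, 227, 241, 301, 239, 204]
t=3: [219, 164, 226, 220, 273, 193, 263, 192]
t=4: [262, 198, 284, 268, 354, 275, 331, 226]
t=5: [330, 321, 377, 369, 297, 338, 250, 297]
t=6: [165, 139, 185, 182, 163, 161, 203, 121]
t=7: [178, 148, 134, 130, 142, 183, 209, 262]
t=8: [170, 112, 48, 47, 83, 172, 214, 260]
t=9: [249, 329, 270, 270, 273, 238, 256, 306]
t=10: [297, 238, 376, 371, 412, 329, 335, 199]
t=11: [151, 249, 254, 264, 270, 195, 168, 181]
t=12: [180, 302, 345, 372, 341, 249, 177, 179]

Answer: u_5(12) = 249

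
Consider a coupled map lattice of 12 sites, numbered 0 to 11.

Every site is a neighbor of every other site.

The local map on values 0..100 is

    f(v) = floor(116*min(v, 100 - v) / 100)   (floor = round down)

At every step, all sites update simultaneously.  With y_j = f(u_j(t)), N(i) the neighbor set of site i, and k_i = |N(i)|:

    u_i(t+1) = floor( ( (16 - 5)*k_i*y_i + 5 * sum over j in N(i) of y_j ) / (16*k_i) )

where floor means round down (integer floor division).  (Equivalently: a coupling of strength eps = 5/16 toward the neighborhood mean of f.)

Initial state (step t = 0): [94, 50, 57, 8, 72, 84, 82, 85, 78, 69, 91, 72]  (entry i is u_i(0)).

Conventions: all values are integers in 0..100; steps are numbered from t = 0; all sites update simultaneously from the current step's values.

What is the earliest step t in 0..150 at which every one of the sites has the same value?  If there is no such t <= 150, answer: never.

Answer: 12
Key observation: Synchronization is absorbing here: once all sites are equal they stay equal, and step 12 is the first all-equal step.

Derivation:
t=0: [94, 50, 57, 8, 72, 84, 82, 85, 78, 69, 91, 72]  (not all equal)
t=1: [12, 47, 41, 14, 29, 20, 22, 20, 25, 31, 15, 29]  (not all equal)
t=2: [18, 45, 40, 20, 31, 25, 26, 25, 29, 32, 21, 31]  (not all equal)
t=3: [24, 45, 41, 26, 34, 30, 30, 30, 32, 35, 26, 34]  (not all equal)
t=4: [30, 46, 43, 32, 38, 34, 34, 34, 36, 38, 32, 38]  (not all equal)
t=5: [36, 49, 46, 38, 43, 39, 39, 39, 41, 43, 38, 43]  (not all equal)
t=6: [43, 53, 51, 45, 48, 45, 45, 45, 47, 48, 45, 48]  (not all equal)
t=7: [50, 53, 55, 52, 54, 52, 52, 52, 53, 54, 52, 54]  (not all equal)
t=8: [56, 54, 52, 54, 53, 54, 54, 54, 54, 53, 54, 53]  (not all equal)
t=9: [51, 53, 54, 53, 53, 53, 53, 53, 53, 53, 53, 53]  (not all equal)
t=10: [55, 54, 53, 54, 54, 54, 54, 54, 54, 54, 54, 54]  (not all equal)
t=11: [52, 53, 53, 53, 53, 53, 53, 53, 53, 53, 53, 53]  (not all equal)
t=12: [54, 54, 54, 54, 54, 54, 54, 54, 54, 54, 54, 54]  (all equal)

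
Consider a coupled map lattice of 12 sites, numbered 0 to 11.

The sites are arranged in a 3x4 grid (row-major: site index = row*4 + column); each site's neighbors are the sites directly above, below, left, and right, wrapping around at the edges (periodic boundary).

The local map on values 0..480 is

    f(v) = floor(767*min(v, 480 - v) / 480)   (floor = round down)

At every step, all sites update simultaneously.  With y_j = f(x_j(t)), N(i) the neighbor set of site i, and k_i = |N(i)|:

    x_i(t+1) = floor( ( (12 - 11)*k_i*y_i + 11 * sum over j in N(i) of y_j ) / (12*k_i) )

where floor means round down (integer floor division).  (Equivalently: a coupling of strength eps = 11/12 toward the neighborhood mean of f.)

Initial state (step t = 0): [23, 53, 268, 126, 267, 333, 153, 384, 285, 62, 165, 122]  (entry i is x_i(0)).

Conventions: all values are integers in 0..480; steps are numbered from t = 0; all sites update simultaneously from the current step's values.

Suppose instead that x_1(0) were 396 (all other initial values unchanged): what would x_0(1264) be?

Answer: x_0(1264) = 210
Key observation: The state at step 19, [316, 316, 316, 316, 316, 316, 316, 316, 316, 316, 316, 316], reappears at step 28: the system is in a cycle of period 9 from step 19 on.  Therefore the state at step 1264 equals the state at step 19 + ((1264 - 19) mod 9) = 22, which is [210, 210, 210, 210, 210, 210, 210, 210, 210, 210, 210, 210].

Derivation:
t=0: [23, 396, 268, 126, 267, 333, 153, 384, 285, 62, 165, 122]
t=1: [228, 173, 221, 181, 196, 206, 246, 237, 179, 224, 222, 228]
t=2: [297, 344, 325, 358, 337, 329, 355, 338, 344, 315, 361, 329]
t=3: [220, 257, 203, 246, 242, 227, 223, 216, 252, 220, 233, 209]
t=4: [366, 347, 360, 341, 357, 360, 351, 359, 354, 362, 343, 360]
t=5: [205, 190, 212, 191, 192, 199, 198, 202, 190, 204, 196, 207]
t=6: [306, 324, 311, 327, 316, 312, 321, 314, 320, 310, 326, 312]
t=7: [254, 269, 250, 268, 266, 259, 261, 257, 268, 255, 264, 253]
t=8: [340, 358, 344, 359, 351, 347, 354, 348, 354, 344, 358, 345]
t=9: [200, 215, 197, 214, 211, 205, 207, 204, 214, 201, 210, 200]
t=10: [338, 322, 335, 321, 328, 332, 325, 331, 325, 335, 322, 334]
t=11: [246, 232, 249, 233, 237, 242, 239, 243, 234, 245, 236, 246]
t=12: [373, 373, 374, 373, 376, 376, 376, 376, 374, 375, 374, 374]
t=13: [168, 168, 168, 168, 167, 167, 167, 167, 168, 168, 167, 168]
t=14: [267, 267, 267, 267, 266, 266, 266, 266, 267, 267, 267, 267]
t=15: [340, 340, 340, 340, 340, 340, 340, 340, 340, 340, 340, 340]
t=16: [223, 223, 223, 223, 223, 223, 223, 223, 223, 223, 223, 223]
t=17: [356, 356, 356, 356, 356, 356, 356, 356, 356, 356, 356, 356]
t=18: [198, 198, 198, 198, 198, 198, 198, 198, 198, 198, 198, 198]
t=19: [316, 316, 316, 316, 316, 316, 316, 316, 316, 316, 316, 316]
t=20: [262, 262, 262, 262, 262, 262, 262, 262, 262, 262, 262, 262]
t=21: [348, 348, 348, 348, 348, 348, 348, 348, 348, 348, 348, 348]
t=22: [210, 210, 210, 210, 210, 210, 210, 210, 210, 210, 210, 210]
t=23: [335, 335, 335, 335, 335, 335, 335, 335, 335, 335, 335, 335]
t=24: [231, 231, 231, 231, 231, 231, 231, 231, 231, 231, 231, 231]
t=25: [369, 369, 369, 369, 369, 369, 369, 369, 369, 369, 369, 369]
t=26: [177, 177, 177, 177, 177, 177, 177, 177, 177, 177, 177, 177]
t=27: [282, 282, 282, 282, 282, 282, 282, 282, 282, 282, 282, 282]
t=28: [316, 316, 316, 316, 316, 316, 316, 316, 316, 316, 316, 316]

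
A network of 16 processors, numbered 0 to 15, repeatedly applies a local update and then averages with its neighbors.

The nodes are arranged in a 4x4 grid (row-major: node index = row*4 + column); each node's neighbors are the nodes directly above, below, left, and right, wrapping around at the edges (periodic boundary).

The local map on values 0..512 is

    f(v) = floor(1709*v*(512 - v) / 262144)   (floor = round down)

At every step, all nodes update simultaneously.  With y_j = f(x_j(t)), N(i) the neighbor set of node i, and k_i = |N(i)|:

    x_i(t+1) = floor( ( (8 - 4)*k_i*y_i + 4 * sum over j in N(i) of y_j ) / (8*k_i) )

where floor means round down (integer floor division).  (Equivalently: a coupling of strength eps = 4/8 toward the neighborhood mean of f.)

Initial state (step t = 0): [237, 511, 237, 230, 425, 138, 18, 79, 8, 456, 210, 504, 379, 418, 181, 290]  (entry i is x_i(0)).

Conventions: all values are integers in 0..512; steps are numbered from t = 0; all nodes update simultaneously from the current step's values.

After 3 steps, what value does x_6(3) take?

Answer: x_6(3) = 286

Derivation:
t=0: [237, 511, 237, 230, 425, 138, 18, 79, 8, 456, 210, 504, 379, 418, 181, 290]
t=1: [336, 181, 321, 397, 246, 226, 203, 204, 108, 211, 286, 148, 304, 238, 384, 355]
t=2: [383, 398, 376, 343, 400, 415, 410, 389, 342, 400, 397, 360, 388, 404, 361, 354]
t=3: [320, 297, 328, 354, 305, 274, 286, 317, 346, 298, 307, 346, 325, 298, 337, 357]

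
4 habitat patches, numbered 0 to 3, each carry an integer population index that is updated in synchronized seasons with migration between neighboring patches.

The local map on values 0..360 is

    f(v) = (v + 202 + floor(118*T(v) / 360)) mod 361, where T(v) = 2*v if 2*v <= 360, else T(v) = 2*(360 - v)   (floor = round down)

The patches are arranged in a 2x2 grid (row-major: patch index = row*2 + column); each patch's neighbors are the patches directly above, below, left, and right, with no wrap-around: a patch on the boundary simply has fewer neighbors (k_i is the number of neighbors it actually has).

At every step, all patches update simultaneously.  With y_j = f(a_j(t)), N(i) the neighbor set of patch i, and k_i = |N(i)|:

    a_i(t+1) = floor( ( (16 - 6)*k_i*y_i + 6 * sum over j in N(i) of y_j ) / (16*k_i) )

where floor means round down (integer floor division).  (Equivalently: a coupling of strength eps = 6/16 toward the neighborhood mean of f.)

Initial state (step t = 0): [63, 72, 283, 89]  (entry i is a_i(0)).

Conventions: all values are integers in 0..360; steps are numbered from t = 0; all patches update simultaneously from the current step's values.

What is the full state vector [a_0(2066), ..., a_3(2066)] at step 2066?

Answer: [188, 188, 188, 188]
Key observation: The state at step 23, [141, 141, 141, 141], reappears at step 27: the system is in a cycle of period 4 from step 23 on.  Therefore the state at step 2066 equals the state at step 23 + ((2066 - 23) mod 4) = 26, which is [188, 188, 188, 188].

Derivation:
t=0: [63, 72, 283, 89]
t=1: [284, 323, 231, 310]
t=2: [173, 184, 164, 178]
t=3: [126, 136, 119, 131]
t=4: [50, 61, 43, 55]
t=5: [285, 296, 278, 290]
t=6: [175, 177, 173, 175]
t=7: [130, 132, 128, 130]
t=8: [55, 57, 53, 55]
t=9: [292, 294, 290, 292]
t=10: [177, 177, 176, 177]
t=11: [133, 134, 132, 133]
t=12: [60, 61, 59, 60]
t=13: [300, 301, 299, 300]
t=14: [179, 180, 179, 179]
t=15: [137, 138, 137, 137]
t=16: [67, 68, 67, 67]
t=17: [312, 313, 312, 312]
t=18: [184, 184, 184, 184]
t=19: [140, 140, 140, 140]
t=20: [72, 72, 72, 72]
t=21: [321, 321, 321, 321]
t=22: [187, 187, 187, 187]
t=23: [141, 141, 141, 141]
t=24: [74, 74, 74, 74]
t=25: [324, 324, 324, 324]
t=26: [188, 188, 188, 188]
t=27: [141, 141, 141, 141]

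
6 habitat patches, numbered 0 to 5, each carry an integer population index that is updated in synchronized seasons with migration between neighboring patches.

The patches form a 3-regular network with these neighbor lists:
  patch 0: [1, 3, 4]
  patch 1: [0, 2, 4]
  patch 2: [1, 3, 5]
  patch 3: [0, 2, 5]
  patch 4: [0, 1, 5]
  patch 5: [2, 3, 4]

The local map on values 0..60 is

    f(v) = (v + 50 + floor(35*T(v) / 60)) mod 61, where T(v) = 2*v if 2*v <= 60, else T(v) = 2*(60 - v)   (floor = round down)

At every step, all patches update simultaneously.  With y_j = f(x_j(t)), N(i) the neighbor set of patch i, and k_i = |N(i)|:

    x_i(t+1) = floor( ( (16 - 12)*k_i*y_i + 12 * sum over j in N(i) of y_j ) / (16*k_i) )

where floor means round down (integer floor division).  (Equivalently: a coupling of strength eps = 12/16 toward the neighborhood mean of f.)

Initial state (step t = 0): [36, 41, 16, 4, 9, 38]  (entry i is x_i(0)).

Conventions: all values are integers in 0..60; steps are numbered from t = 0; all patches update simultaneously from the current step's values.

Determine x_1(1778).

Answer: x_1(1778) = 50
Key observation: The state at step 3, [50, 50, 50, 50, 50, 50], reappears at step 4: the system is in a cycle of period 1 from step 3 on.  Therefore the state at step 1778 equals the state at step 3 + ((1778 - 3) mod 1) = 3, which is [50, 50, 50, 50, 50, 50].

Derivation:
t=0: [36, 41, 16, 4, 9, 38]
t=1: [42, 34, 46, 46, 41, 35]
t=2: [52, 52, 52, 51, 52, 51]
t=3: [50, 50, 50, 50, 50, 50]
t=4: [50, 50, 50, 50, 50, 50]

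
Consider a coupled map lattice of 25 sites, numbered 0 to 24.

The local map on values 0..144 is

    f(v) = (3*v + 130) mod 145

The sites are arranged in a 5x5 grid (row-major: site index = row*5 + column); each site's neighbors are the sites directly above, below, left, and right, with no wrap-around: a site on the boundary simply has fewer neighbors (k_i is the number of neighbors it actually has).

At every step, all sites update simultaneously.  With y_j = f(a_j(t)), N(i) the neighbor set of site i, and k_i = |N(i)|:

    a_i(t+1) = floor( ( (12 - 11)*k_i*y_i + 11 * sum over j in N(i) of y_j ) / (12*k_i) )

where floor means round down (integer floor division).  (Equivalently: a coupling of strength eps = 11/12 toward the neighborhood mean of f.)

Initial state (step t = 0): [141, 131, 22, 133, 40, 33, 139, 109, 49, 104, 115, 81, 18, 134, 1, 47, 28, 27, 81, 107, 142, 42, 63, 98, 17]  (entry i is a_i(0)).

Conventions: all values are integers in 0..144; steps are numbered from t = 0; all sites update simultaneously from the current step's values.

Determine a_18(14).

Simulating step by step:
t=0: [141, 131, 22, 133, 40, 33, 139, 109, 49, 104, 115, 81, 18, 134, 1, 47, 28, 27, 81, 107, 142, 42, 63, 98, 17]
t=1: [88, 93, 66, 95, 55, 89, 72, 78, 61, 113, 92, 66, 64, 96, 47, 80, 94, 55, 78, 78, 118, 76, 97, 56, 71]
t=2: [112, 70, 100, 30, 73, 93, 82, 40, 84, 49, 78, 77, 58, 69, 82, 94, 53, 82, 55, 83, 71, 97, 35, 79, 42]
t=3: [80, 82, 81, 95, 99, 68, 86, 84, 89, 83, 101, 78, 71, 49, 89, 92, 105, 65, 68, 69, 120, 98, 97, 69, 85]
t=4: [66, 86, 99, 110, 109, 101, 76, 85, 109, 114, 83, 75, 80, 82, 90, 73, 83, 57, 63, 79, 119, 71, 76, 86, 51]
t=5: [113, 82, 78, 57, 30, 71, 97, 78, 57, 50, 89, 80, 65, 62, 70, 75, 50, 61, 64, 91, 55, 68, 55, 79, 91]
t=6: [66, 80, 58, 49, 73, 87, 78, 63, 57, 52, 69, 100, 49, 31, 87, 80, 59, 49, 57, 69, 50, 47, 44, 52, 96]
t=7: [86, 45, 74, 36, 130, 57, 86, 55, 88, 64, 102, 73, 97, 64, 89, 67, 110, 74, 92, 77, 105, 92, 131, 89, 96]
t=8: [68, 88, 71, 84, 64, 61, 52, 90, 45, 93, 34, 63, 47, 107, 50, 14, 65, 87, 72, 113, 72, 47, 94, 110, 92]
t=9: [61, 81, 97, 70, 99, 85, 72, 110, 87, 97, 31, 91, 69, 101, 62, 56, 67, 86, 45, 96, 74, 75, 87, 91, 36]
t=10: [83, 71, 59, 116, 94, 55, 77, 78, 88, 91, 72, 60, 90, 79, 125, 55, 68, 78, 120, 83, 38, 67, 92, 105, 118]
t=11: [34, 58, 53, 77, 81, 66, 40, 75, 79, 99, 13, 66, 65, 84, 91, 61, 35, 80, 61, 60, 29, 82, 47, 68, 49]
t=12: [31, 103, 57, 98, 102, 69, 44, 88, 90, 94, 32, 61, 65, 64, 85, 58, 59, 69, 56, 83, 55, 95, 74, 89, 40]
t=13: [29, 63, 74, 48, 117, 88, 50, 71, 99, 73, 32, 59, 50, 59, 82, 32, 49, 31, 63, 70, 64, 36, 90, 62, 98]
t=14: [66, 84, 69, 85, 90, 96, 57, 111, 70, 87, 68, 112, 49, 90, 45, 81, 72, 99, 41, 80, 82, 91, 69, 85, 46]

Answer: a_18(14) = 41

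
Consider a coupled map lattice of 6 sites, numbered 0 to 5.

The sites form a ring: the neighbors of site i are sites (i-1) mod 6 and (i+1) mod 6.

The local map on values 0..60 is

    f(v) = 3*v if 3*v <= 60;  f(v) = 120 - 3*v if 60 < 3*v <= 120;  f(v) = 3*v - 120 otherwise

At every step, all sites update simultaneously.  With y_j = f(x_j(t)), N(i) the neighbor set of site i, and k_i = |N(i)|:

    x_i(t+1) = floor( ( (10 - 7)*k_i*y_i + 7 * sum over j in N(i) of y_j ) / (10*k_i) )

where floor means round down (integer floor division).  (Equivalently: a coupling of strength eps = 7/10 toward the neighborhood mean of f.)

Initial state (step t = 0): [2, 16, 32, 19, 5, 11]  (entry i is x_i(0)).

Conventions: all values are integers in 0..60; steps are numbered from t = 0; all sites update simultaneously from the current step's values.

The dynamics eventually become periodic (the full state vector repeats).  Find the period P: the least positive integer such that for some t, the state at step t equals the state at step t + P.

Answer: 7
Key observation: The state at step 79, [35, 34, 34, 35, 34, 34], reappears at step 86 — and no state repeats earlier — so the cycle the system enters has period 7.

Derivation:
t=0: [2, 16, 32, 19, 5, 11]
t=1: [30, 24, 43, 30, 36, 17]
t=2: [43, 28, 30, 16, 31, 30]
t=3: [25, 24, 38, 34, 35, 21]
t=4: [50, 32, 24, 12, 30, 38]
t=5: [19, 34, 35, 38, 23, 22]
t=6: [42, 30, 12, 24, 36, 54]
t=7: [27, 23, 38, 31, 35, 18]
t=8: [48, 31, 29, 15, 32, 35]
t=9: [21, 28, 35, 33, 28, 21]
t=10: [49, 36, 24, 24, 38, 49]
t=11: [21, 29, 35, 33, 28, 19]
t=12: [48, 35, 23, 24, 38, 49]
t=13: [21, 30, 37, 34, 28, 18]
t=14: [46, 32, 19, 21, 36, 48]
t=15: [22, 33, 45, 41, 31, 17]
t=16: [41, 30, 12, 15, 27, 43]
t=17: [14, 22, 37, 39, 30, 17]
t=18: [49, 34, 22, 14, 27, 40]
t=19: [14, 33, 37, 45, 26, 23]
t=20: [37, 24, 15, 22, 35, 44]
t=21: [23, 33, 49, 37, 27, 12]
t=22: [35, 33, 18, 25, 27, 42]
t=23: [13, 30, 39, 46, 29, 20]
t=24: [43, 23, 17, 18, 37, 43]
t=25: [23, 36, 52, 37, 24, 9]
t=26: [28, 34, 18, 32, 27, 42]
t=27: [19, 36, 30, 39, 22, 28]
t=28: [33, 34, 14, 30, 29, 49]
t=29: [22, 27, 29, 35, 29, 27]
t=30: [43, 42, 28, 27, 28, 42]
t=31: [6, 17, 26, 36, 26, 17]
t=32: [41, 36, 34, 33, 34, 36]
t=33: [9, 10, 16, 18, 16, 10]
t=34: [29, 35, 43, 49, 43, 35]
t=35: [20, 19, 17, 14, 17, 19]
t=36: [57, 55, 49, 48, 49, 55]
t=37: [46, 40, 32, 26, 32, 40]
t=38: [5, 14, 21, 29, 21, 14]
t=39: [33, 37, 43, 49, 43, 37]
t=40: [12, 13, 15, 14, 15, 13]
t=41: [38, 40, 41, 44, 41, 40]
t=42: [1, 3, 5, 5, 5, 3]
t=43: [7, 9, 12, 15, 12, 9]
t=44: [25, 28, 36, 38, 36, 28]
t=45: [38, 30, 18, 10, 18, 30]
t=46: [22, 30, 37, 46, 37, 30]
t=47: [37, 31, 19, 11, 19, 31]
t=48: [21, 31, 38, 49, 38, 31]
t=49: [36, 30, 20, 12, 20, 30]
t=50: [24, 34, 41, 52, 41, 34]
t=51: [27, 23, 19, 12, 19, 23]
t=52: [47, 48, 47, 50, 47, 48]
t=53: [23, 21, 25, 23, 25, 21]
t=54: [55, 50, 51, 46, 51, 50]
t=55: [34, 36, 26, 28, 26, 36]
t=56: [13, 24, 29, 40, 29, 24]
t=57: [45, 39, 26, 23, 26, 39]
t=58: [6, 20, 31, 44, 31, 20]
t=59: [47, 33, 33, 22, 33, 33]
t=60: [21, 21, 32, 30, 32, 21]
t=61: [57, 45, 37, 25, 37, 45]
t=62: [25, 25, 23, 19, 23, 25]
t=63: [45, 47, 51, 52, 51, 47]
t=64: [19, 23, 29, 33, 29, 23]
t=65: [52, 46, 35, 29, 35, 46]
t=66: [23, 23, 22, 20, 22, 23]
t=67: [51, 52, 55, 55, 55, 52]
t=68: [35, 38, 41, 45, 41, 38]
t=69: [8, 8, 8, 6, 8, 8]
t=70: [24, 24, 21, 22, 21, 24]
t=71: [48, 51, 52, 56, 52, 51]
t=72: [30, 30, 39, 39, 39, 30]
t=73: [30, 20, 12, 3, 12, 20]
t=74: [51, 41, 34, 27, 34, 41]
t=75: [12, 18, 20, 24, 20, 18]
t=76: [48, 49, 53, 56, 53, 49]
t=77: [26, 30, 37, 41, 37, 30]
t=78: [33, 26, 14, 7, 14, 26]
t=79: [35, 34, 34, 35, 34, 34]
t=80: [17, 16, 16, 17, 16, 16]
t=81: [48, 49, 49, 48, 49, 49]
t=82: [26, 25, 25, 26, 25, 25]
t=83: [44, 43, 43, 44, 43, 43]
t=84: [9, 10, 10, 9, 10, 10]
t=85: [29, 28, 28, 29, 28, 28]
t=86: [35, 34, 34, 35, 34, 34]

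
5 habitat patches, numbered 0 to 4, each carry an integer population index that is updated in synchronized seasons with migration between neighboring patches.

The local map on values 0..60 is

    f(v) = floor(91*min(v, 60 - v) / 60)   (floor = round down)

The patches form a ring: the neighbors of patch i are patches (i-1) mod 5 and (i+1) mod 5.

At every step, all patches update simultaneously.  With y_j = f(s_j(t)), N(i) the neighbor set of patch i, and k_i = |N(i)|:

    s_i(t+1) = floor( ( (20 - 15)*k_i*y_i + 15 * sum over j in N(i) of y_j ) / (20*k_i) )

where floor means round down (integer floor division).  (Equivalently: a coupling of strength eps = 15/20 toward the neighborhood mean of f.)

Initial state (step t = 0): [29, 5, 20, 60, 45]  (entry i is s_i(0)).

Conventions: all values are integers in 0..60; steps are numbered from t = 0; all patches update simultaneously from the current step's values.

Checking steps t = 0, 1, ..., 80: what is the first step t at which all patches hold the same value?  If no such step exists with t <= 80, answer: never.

Answer: 11
Key observation: Synchronization is absorbing here: once all patches are equal they stay equal, and step 11 is the first all-equal step.

Derivation:
t=0: [29, 5, 20, 60, 45]  (not all equal)
t=1: [21, 29, 10, 19, 21]  (not all equal)
t=2: [35, 28, 30, 24, 29]  (not all equal)
t=3: [41, 41, 40, 42, 38]  (not all equal)
t=4: [29, 28, 28, 30, 28]  (not all equal)
t=5: [42, 42, 43, 42, 43]  (not all equal)
t=6: [26, 26, 26, 25, 26]  (not all equal)
t=7: [39, 39, 38, 38, 38]  (not all equal)
t=8: [31, 31, 32, 33, 32]  (not all equal)
t=9: [42, 42, 41, 41, 41]  (not all equal)
t=10: [27, 27, 27, 28, 27]  (not all equal)
t=11: [40, 40, 40, 40, 40]  (all equal)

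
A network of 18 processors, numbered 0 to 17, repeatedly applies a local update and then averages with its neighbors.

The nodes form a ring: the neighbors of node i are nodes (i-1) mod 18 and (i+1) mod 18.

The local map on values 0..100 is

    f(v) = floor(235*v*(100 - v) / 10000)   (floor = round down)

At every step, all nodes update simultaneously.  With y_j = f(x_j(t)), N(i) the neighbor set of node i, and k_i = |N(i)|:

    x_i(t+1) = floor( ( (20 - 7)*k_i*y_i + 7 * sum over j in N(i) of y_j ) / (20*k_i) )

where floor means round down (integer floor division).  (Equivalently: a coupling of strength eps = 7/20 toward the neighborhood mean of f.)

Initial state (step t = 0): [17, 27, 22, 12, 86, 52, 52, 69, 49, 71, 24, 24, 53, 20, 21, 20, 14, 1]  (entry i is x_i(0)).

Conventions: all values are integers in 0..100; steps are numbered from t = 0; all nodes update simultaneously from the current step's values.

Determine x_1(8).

Answer: x_1(8) = 57

Derivation:
t=0: [17, 27, 22, 12, 86, 52, 52, 69, 49, 71, 24, 24, 53, 20, 21, 20, 14, 1]
t=1: [29, 42, 38, 27, 32, 52, 56, 52, 54, 48, 43, 44, 51, 40, 37, 35, 25, 11]
t=2: [45, 55, 53, 48, 51, 56, 57, 57, 58, 57, 57, 57, 57, 56, 54, 51, 41, 31]
t=3: [56, 58, 58, 58, 57, 57, 57, 57, 57, 57, 57, 57, 57, 57, 57, 57, 55, 52]
t=4: [57, 57, 57, 57, 57, 57, 57, 57, 57, 57, 57, 57, 57, 57, 57, 57, 57, 57]
t=5: [57, 57, 57, 57, 57, 57, 57, 57, 57, 57, 57, 57, 57, 57, 57, 57, 57, 57]
t=6: [57, 57, 57, 57, 57, 57, 57, 57, 57, 57, 57, 57, 57, 57, 57, 57, 57, 57]
t=7: [57, 57, 57, 57, 57, 57, 57, 57, 57, 57, 57, 57, 57, 57, 57, 57, 57, 57]
t=8: [57, 57, 57, 57, 57, 57, 57, 57, 57, 57, 57, 57, 57, 57, 57, 57, 57, 57]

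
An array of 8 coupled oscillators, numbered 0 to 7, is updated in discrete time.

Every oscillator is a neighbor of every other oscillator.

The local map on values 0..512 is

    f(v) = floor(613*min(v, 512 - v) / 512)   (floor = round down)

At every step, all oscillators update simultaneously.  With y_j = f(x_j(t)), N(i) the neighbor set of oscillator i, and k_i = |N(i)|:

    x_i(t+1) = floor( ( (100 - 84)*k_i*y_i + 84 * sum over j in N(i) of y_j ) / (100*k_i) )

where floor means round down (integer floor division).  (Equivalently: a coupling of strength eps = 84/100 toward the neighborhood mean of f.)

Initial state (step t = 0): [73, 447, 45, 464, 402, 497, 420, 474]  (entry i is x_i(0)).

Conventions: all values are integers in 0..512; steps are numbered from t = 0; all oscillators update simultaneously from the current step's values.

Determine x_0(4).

Simulating step by step:
t=0: [73, 447, 45, 464, 402, 497, 420, 474]
t=1: [72, 72, 71, 71, 74, 69, 73, 71]
t=2: [85, 85, 85, 85, 85, 85, 85, 85]
t=3: [101, 101, 101, 101, 101, 101, 101, 101]
t=4: [120, 120, 120, 120, 120, 120, 120, 120]

Answer: x_0(4) = 120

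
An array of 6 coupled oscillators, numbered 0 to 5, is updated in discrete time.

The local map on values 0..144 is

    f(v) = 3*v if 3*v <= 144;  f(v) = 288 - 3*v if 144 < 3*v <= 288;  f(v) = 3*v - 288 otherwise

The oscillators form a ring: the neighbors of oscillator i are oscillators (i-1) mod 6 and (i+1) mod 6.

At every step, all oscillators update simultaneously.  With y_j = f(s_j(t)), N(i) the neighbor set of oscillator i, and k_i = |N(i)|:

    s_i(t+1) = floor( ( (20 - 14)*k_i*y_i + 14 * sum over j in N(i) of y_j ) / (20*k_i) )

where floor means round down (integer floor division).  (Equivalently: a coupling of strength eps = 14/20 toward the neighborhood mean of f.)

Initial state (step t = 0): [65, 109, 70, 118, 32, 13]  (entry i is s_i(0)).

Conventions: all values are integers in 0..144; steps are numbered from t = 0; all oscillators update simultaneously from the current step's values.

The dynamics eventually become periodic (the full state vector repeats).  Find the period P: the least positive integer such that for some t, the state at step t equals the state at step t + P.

Simulating step by step:
t=0: [65, 109, 70, 118, 32, 13]
t=1: [55, 71, 60, 80, 65, 77]
t=2: [83, 103, 75, 84, 64, 92]
t=3: [23, 42, 38, 66, 45, 50]
t=4: [113, 101, 109, 114, 120, 112]
t=5: [37, 36, 35, 55, 57, 57]
t=6: [112, 108, 112, 114, 119, 114]
t=7: [45, 44, 45, 57, 58, 57]
t=8: [127, 134, 127, 122, 116, 122]
t=9: [95, 99, 95, 76, 72, 76]
t=10: [25, 4, 25, 44, 63, 44]
t=11: [72, 56, 72, 100, 122, 100]
t=12: [67, 86, 67, 56, 31, 56]
t=13: [78, 69, 78, 99, 111, 99]
t=14: [47, 62, 47, 37, 19, 37]
t=15: [116, 129, 116, 102, 94, 102]
t=16: [58, 71, 58, 28, 14, 28]
t=17: [89, 102, 89, 79, 71, 79]
t=18: [30, 20, 30, 48, 58, 48]
t=19: [98, 81, 98, 114, 135, 114]
t=20: [36, 17, 36, 59, 72, 59]
t=21: [89, 90, 89, 96, 99, 96]
t=22: [12, 20, 12, 10, 2, 10]
t=23: [42, 43, 42, 23, 22, 23]
t=24: [107, 126, 107, 87, 68, 87]
t=25: [50, 50, 50, 49, 44, 49]
t=26: [139, 138, 139, 136, 138, 136]
t=27: [124, 128, 124, 125, 121, 125]
t=28: [89, 87, 89, 81, 83, 81]
t=29: [31, 22, 31, 34, 43, 34]
t=30: [86, 84, 86, 108, 110, 108]
t=31: [34, 31, 34, 36, 37, 36]
t=32: [100, 99, 100, 106, 108, 106]
t=33: [17, 11, 17, 25, 31, 25]
t=34: [53, 45, 53, 72, 80, 72]
t=35: [111, 130, 111, 83, 64, 83]
t=36: [62, 62, 62, 61, 56, 61]
t=37: [103, 102, 103, 109, 109, 109]
t=38: [26, 20, 26, 32, 39, 32]
t=39: [78, 72, 78, 97, 102, 97]
t=40: [42, 59, 42, 26, 7, 26]
t=41: [103, 121, 103, 74, 60, 74]
t=42: [55, 37, 55, 64, 78, 64]
t=43: [109, 119, 109, 90, 83, 90]
t=44: [42, 48, 42, 32, 24, 32]
t=45: [121, 131, 121, 98, 88, 98]
t=46: [61, 84, 61, 36, 11, 36]
t=47: [81, 84, 81, 80, 85, 80]
t=48: [42, 42, 42, 41, 43, 41]
t=49: [124, 126, 124, 126, 124, 126]
t=50: [88, 85, 88, 85, 88, 85]
t=51: [30, 26, 30, 26, 30, 26]
t=52: [81, 86, 81, 86, 81, 86]
t=53: [34, 40, 34, 40, 34, 40]
t=54: [114, 107, 114, 107, 114, 107]
t=55: [39, 47, 39, 47, 39, 47]
t=56: [133, 124, 133, 124, 133, 124]
t=57: [92, 102, 92, 102, 92, 102]
t=58: [16, 13, 16, 13, 16, 13]
t=59: [41, 45, 41, 45, 41, 45]
t=60: [131, 126, 131, 126, 131, 126]
t=61: [94, 100, 94, 100, 94, 100]
t=62: [10, 7, 10, 7, 10, 7]
t=63: [23, 27, 23, 27, 23, 27]
t=64: [77, 72, 77, 72, 77, 72]
t=65: [67, 61, 67, 61, 67, 61]
t=66: [99, 92, 99, 92, 99, 92]
t=67: [11, 9, 11, 9, 11, 9]
t=68: [28, 31, 28, 31, 28, 31]
t=69: [90, 86, 90, 86, 90, 86]
t=70: [26, 21, 26, 21, 26, 21]
t=71: [67, 73, 67, 73, 67, 73]
t=72: [74, 81, 74, 81, 74, 81]
t=73: [51, 59, 51, 59, 51, 59]
t=74: [118, 127, 118, 127, 118, 127]
t=75: [84, 74, 84, 74, 84, 74]
t=76: [57, 45, 57, 45, 57, 45]
t=77: [129, 122, 129, 122, 129, 122]
t=78: [84, 92, 84, 92, 84, 92]
t=79: [19, 28, 19, 28, 19, 28]
t=80: [75, 65, 75, 65, 75, 65]
t=81: [84, 72, 84, 72, 84, 72]
t=82: [61, 46, 61, 46, 61, 46]
t=83: [128, 114, 128, 114, 128, 114]
t=84: [66, 83, 66, 83, 66, 83]
t=85: [54, 74, 54, 74, 54, 74]
t=86: [84, 108, 84, 108, 84, 108]
t=87: [36, 36, 36, 36, 36, 36]
t=88: [108, 108, 108, 108, 108, 108]
t=89: [36, 36, 36, 36, 36, 36]

Answer: 2
Key observation: The state at step 87, [36, 36, 36, 36, 36, 36], reappears at step 89 — and no state repeats earlier — so the cycle the system enters has period 2.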